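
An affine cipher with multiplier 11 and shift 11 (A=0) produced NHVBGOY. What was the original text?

The inverse of 11 mod 26 is 19, since 11·19=209≡1. Apply D(y)=19·(y−11) mod 26:
N(13): 19·(13−11)=38≡12 → M
H(7): 19·(7−11)=-76≡2 → C
V(21): 19·(21−11)=190≡8 → I
B(1): 19·(1−11)=-190≡18 → S
G(6): 19·(6−11)=-95≡9 → J
O(14): 19·(14−11)=57≡5 → F
Y(24): 19·(24−11)=247≡13 → N

MCISJFN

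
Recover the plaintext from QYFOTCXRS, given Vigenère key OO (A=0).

Repeat the key across the ciphertext: OOOOOOOOO
Q(16)−O(14): 2 → C
Y(24)−O(14): 10 → K
F(5)−O(14): -9≡17 → R
O(14)−O(14): 0 → A
T(19)−O(14): 5 → F
C(2)−O(14): -12≡14 → O
X(23)−O(14): 9 → J
R(17)−O(14): 3 → D
S(18)−O(14): 4 → E

CKRAFOJDE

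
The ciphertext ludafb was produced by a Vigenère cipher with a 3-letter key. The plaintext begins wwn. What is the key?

Subtract each crib letter from the matching ciphertext letter (mod 26):
l(11)−w(22)=-11≡15 → p
u(20)−w(22)=-2≡24 → y
d(3)−n(13)=-10≡16 → q

pyq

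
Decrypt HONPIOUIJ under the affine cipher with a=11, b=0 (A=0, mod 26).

The inverse of 11 mod 26 is 19, since 11·19=209≡1. Apply D(y)=19·(y−0) mod 26:
H(7): 19·(7−0)=133≡3 → D
O(14): 19·(14−0)=266≡6 → G
N(13): 19·(13−0)=247≡13 → N
P(15): 19·(15−0)=285≡25 → Z
I(8): 19·(8−0)=152≡22 → W
O(14): 19·(14−0)=266≡6 → G
U(20): 19·(20−0)=380≡16 → Q
I(8): 19·(8−0)=152≡22 → W
J(9): 19·(9−0)=171≡15 → P

DGNZWGQWP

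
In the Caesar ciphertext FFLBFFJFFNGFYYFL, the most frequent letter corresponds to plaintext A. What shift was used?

5

The most frequent ciphertext letter is F (appears 8 times).
F is position 5; A is position 0.
Shift = 5.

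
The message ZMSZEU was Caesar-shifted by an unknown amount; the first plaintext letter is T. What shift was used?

6

From the crib: Z(25)−T(19)=6, so the shift is 6.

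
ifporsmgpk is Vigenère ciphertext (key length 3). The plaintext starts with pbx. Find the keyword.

Subtract each crib letter from the matching ciphertext letter (mod 26):
i(8)−p(15)=-7≡19 → t
f(5)−b(1)=4 → e
p(15)−x(23)=-8≡18 → s

tes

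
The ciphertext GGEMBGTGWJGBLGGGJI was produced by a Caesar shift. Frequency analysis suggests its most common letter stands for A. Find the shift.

The most frequent ciphertext letter is G (appears 8 times).
G is position 6; A is position 0.
Shift = 6.

6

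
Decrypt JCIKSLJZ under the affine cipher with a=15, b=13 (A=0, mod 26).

YBRFJMYG

The inverse of 15 mod 26 is 7, since 15·7=105≡1. Apply D(y)=7·(y−13) mod 26:
J(9): 7·(9−13)=-28≡24 → Y
C(2): 7·(2−13)=-77≡1 → B
I(8): 7·(8−13)=-35≡17 → R
K(10): 7·(10−13)=-21≡5 → F
S(18): 7·(18−13)=35≡9 → J
L(11): 7·(11−13)=-14≡12 → M
J(9): 7·(9−13)=-28≡24 → Y
Z(25): 7·(25−13)=84≡6 → G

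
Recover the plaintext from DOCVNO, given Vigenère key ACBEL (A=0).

Repeat the key across the ciphertext: ACBELA
D(3)−A(0): 3 → D
O(14)−C(2): 12 → M
C(2)−B(1): 1 → B
V(21)−E(4): 17 → R
N(13)−L(11): 2 → C
O(14)−A(0): 14 → O

DMBRCO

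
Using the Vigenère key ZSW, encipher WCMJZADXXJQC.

VUIIRWCPTIIY

Repeat the key across the message: ZSWZSWZSWZSW
W(22)+Z(25): 47≡21 → V
C(2)+S(18): 20 → U
M(12)+W(22): 34≡8 → I
J(9)+Z(25): 34≡8 → I
Z(25)+S(18): 43≡17 → R
A(0)+W(22): 22 → W
D(3)+Z(25): 28≡2 → C
X(23)+S(18): 41≡15 → P
X(23)+W(22): 45≡19 → T
J(9)+Z(25): 34≡8 → I
Q(16)+S(18): 34≡8 → I
C(2)+W(22): 24 → Y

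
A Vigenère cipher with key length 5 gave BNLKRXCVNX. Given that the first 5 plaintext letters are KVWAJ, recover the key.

Subtract each crib letter from the matching ciphertext letter (mod 26):
B(1)−K(10)=-9≡17 → R
N(13)−V(21)=-8≡18 → S
L(11)−W(22)=-11≡15 → P
K(10)−A(0)=10 → K
R(17)−J(9)=8 → I

RSPKI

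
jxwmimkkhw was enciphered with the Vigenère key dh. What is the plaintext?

gqtfffhdep

Repeat the key across the ciphertext: dhdhdhdhdh
j(9)−d(3): 6 → g
x(23)−h(7): 16 → q
w(22)−d(3): 19 → t
m(12)−h(7): 5 → f
i(8)−d(3): 5 → f
m(12)−h(7): 5 → f
k(10)−d(3): 7 → h
k(10)−h(7): 3 → d
h(7)−d(3): 4 → e
w(22)−h(7): 15 → p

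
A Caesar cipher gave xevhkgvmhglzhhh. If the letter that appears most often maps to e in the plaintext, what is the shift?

3

The most frequent ciphertext letter is h (appears 5 times).
h is position 7; e is position 4.
Shift = 3.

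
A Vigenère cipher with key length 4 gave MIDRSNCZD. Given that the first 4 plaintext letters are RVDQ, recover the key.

Subtract each crib letter from the matching ciphertext letter (mod 26):
M(12)−R(17)=-5≡21 → V
I(8)−V(21)=-13≡13 → N
D(3)−D(3)=0 → A
R(17)−Q(16)=1 → B

VNAB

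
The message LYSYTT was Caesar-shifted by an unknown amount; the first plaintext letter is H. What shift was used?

4

From the crib: L(11)−H(7)=4, so the shift is 4.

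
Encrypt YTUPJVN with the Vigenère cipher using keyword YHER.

WAYGHCR

Repeat the key across the message: YHERYHE
Y(24)+Y(24): 48≡22 → W
T(19)+H(7): 26≡0 → A
U(20)+E(4): 24 → Y
P(15)+R(17): 32≡6 → G
J(9)+Y(24): 33≡7 → H
V(21)+H(7): 28≡2 → C
N(13)+E(4): 17 → R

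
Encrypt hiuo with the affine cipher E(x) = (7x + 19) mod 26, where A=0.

qxdn

h(7): 7·7+19=68≡16 → q
i(8): 7·8+19=75≡23 → x
u(20): 7·20+19=159≡3 → d
o(14): 7·14+19=117≡13 → n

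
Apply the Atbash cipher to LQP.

L(11) → O(14)
Q(16) → J(9)
P(15) → K(10)

OJK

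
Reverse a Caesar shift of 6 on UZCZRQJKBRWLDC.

OTWTLKDEVLQFXW

U(20): 20−6=14 → O
Z(25): 25−6=19 → T
C(2): 2−6=-4≡22 → W
Z(25): 25−6=19 → T
R(17): 17−6=11 → L
Q(16): 16−6=10 → K
J(9): 9−6=3 → D
K(10): 10−6=4 → E
B(1): 1−6=-5≡21 → V
R(17): 17−6=11 → L
W(22): 22−6=16 → Q
L(11): 11−6=5 → F
D(3): 3−6=-3≡23 → X
C(2): 2−6=-4≡22 → W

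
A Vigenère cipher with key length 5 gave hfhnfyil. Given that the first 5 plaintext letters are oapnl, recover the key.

Subtract each crib letter from the matching ciphertext letter (mod 26):
h(7)−o(14)=-7≡19 → t
f(5)−a(0)=5 → f
h(7)−p(15)=-8≡18 → s
n(13)−n(13)=0 → a
f(5)−l(11)=-6≡20 → u

tfsau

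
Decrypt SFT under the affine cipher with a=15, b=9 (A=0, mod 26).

The inverse of 15 mod 26 is 7, since 15·7=105≡1. Apply D(y)=7·(y−9) mod 26:
S(18): 7·(18−9)=63≡11 → L
F(5): 7·(5−9)=-28≡24 → Y
T(19): 7·(19−9)=70≡18 → S

LYS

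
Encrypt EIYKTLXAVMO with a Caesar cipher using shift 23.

BFVHQIUXSJL

E(4): 4+23=27≡1 → B
I(8): 8+23=31≡5 → F
Y(24): 24+23=47≡21 → V
K(10): 10+23=33≡7 → H
T(19): 19+23=42≡16 → Q
L(11): 11+23=34≡8 → I
X(23): 23+23=46≡20 → U
A(0): 0+23=23 → X
V(21): 21+23=44≡18 → S
M(12): 12+23=35≡9 → J
O(14): 14+23=37≡11 → L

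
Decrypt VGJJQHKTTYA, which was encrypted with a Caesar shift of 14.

HSVVCTWFFKM

V(21): 21−14=7 → H
G(6): 6−14=-8≡18 → S
J(9): 9−14=-5≡21 → V
J(9): 9−14=-5≡21 → V
Q(16): 16−14=2 → C
H(7): 7−14=-7≡19 → T
K(10): 10−14=-4≡22 → W
T(19): 19−14=5 → F
T(19): 19−14=5 → F
Y(24): 24−14=10 → K
A(0): 0−14=-14≡12 → M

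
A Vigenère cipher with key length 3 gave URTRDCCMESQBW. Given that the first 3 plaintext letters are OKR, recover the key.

Subtract each crib letter from the matching ciphertext letter (mod 26):
U(20)−O(14)=6 → G
R(17)−K(10)=7 → H
T(19)−R(17)=2 → C

GHC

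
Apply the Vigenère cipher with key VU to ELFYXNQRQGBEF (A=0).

ZFASSHLLLAWYA

Repeat the key across the message: VUVUVUVUVUVUV
E(4)+V(21): 25 → Z
L(11)+U(20): 31≡5 → F
F(5)+V(21): 26≡0 → A
Y(24)+U(20): 44≡18 → S
X(23)+V(21): 44≡18 → S
N(13)+U(20): 33≡7 → H
Q(16)+V(21): 37≡11 → L
R(17)+U(20): 37≡11 → L
Q(16)+V(21): 37≡11 → L
G(6)+U(20): 26≡0 → A
B(1)+V(21): 22 → W
E(4)+U(20): 24 → Y
F(5)+V(21): 26≡0 → A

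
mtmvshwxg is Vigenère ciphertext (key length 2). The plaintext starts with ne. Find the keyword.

Subtract each crib letter from the matching ciphertext letter (mod 26):
m(12)−n(13)=-1≡25 → z
t(19)−e(4)=15 → p

zp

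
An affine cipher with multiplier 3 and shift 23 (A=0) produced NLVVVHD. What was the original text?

OWIIIMC

The inverse of 3 mod 26 is 9, since 3·9=27≡1. Apply D(y)=9·(y−23) mod 26:
N(13): 9·(13−23)=-90≡14 → O
L(11): 9·(11−23)=-108≡22 → W
V(21): 9·(21−23)=-18≡8 → I
V(21): 9·(21−23)=-18≡8 → I
V(21): 9·(21−23)=-18≡8 → I
H(7): 9·(7−23)=-144≡12 → M
D(3): 9·(3−23)=-180≡2 → C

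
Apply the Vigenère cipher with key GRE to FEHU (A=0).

LVLA

Repeat the key across the message: GREG
F(5)+G(6): 11 → L
E(4)+R(17): 21 → V
H(7)+E(4): 11 → L
U(20)+G(6): 26≡0 → A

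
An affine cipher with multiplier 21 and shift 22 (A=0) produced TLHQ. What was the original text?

LXDW

The inverse of 21 mod 26 is 5, since 21·5=105≡1. Apply D(y)=5·(y−22) mod 26:
T(19): 5·(19−22)=-15≡11 → L
L(11): 5·(11−22)=-55≡23 → X
H(7): 5·(7−22)=-75≡3 → D
Q(16): 5·(16−22)=-30≡22 → W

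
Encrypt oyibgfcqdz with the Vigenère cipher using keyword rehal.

fcpbrwgxdk

Repeat the key across the message: rehalrehal
o(14)+r(17): 31≡5 → f
y(24)+e(4): 28≡2 → c
i(8)+h(7): 15 → p
b(1)+a(0): 1 → b
g(6)+l(11): 17 → r
f(5)+r(17): 22 → w
c(2)+e(4): 6 → g
q(16)+h(7): 23 → x
d(3)+a(0): 3 → d
z(25)+l(11): 36≡10 → k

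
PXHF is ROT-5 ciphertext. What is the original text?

KSCA

P(15): 15−5=10 → K
X(23): 23−5=18 → S
H(7): 7−5=2 → C
F(5): 5−5=0 → A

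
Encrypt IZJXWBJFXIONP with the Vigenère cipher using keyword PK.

Repeat the key across the message: PKPKPKPKPKPKP
I(8)+P(15): 23 → X
Z(25)+K(10): 35≡9 → J
J(9)+P(15): 24 → Y
X(23)+K(10): 33≡7 → H
W(22)+P(15): 37≡11 → L
B(1)+K(10): 11 → L
J(9)+P(15): 24 → Y
F(5)+K(10): 15 → P
X(23)+P(15): 38≡12 → M
I(8)+K(10): 18 → S
O(14)+P(15): 29≡3 → D
N(13)+K(10): 23 → X
P(15)+P(15): 30≡4 → E

XJYHLLYPMSDXE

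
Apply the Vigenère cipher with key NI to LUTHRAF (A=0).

Repeat the key across the message: NINININ
L(11)+N(13): 24 → Y
U(20)+I(8): 28≡2 → C
T(19)+N(13): 32≡6 → G
H(7)+I(8): 15 → P
R(17)+N(13): 30≡4 → E
A(0)+I(8): 8 → I
F(5)+N(13): 18 → S

YCGPEIS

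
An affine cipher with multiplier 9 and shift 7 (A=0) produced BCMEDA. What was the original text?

ILPROF

The inverse of 9 mod 26 is 3, since 9·3=27≡1. Apply D(y)=3·(y−7) mod 26:
B(1): 3·(1−7)=-18≡8 → I
C(2): 3·(2−7)=-15≡11 → L
M(12): 3·(12−7)=15 → P
E(4): 3·(4−7)=-9≡17 → R
D(3): 3·(3−7)=-12≡14 → O
A(0): 3·(0−7)=-21≡5 → F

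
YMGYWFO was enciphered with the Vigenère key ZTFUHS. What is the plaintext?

Repeat the key across the ciphertext: ZTFUHSZ
Y(24)−Z(25): -1≡25 → Z
M(12)−T(19): -7≡19 → T
G(6)−F(5): 1 → B
Y(24)−U(20): 4 → E
W(22)−H(7): 15 → P
F(5)−S(18): -13≡13 → N
O(14)−Z(25): -11≡15 → P

ZTBEPNP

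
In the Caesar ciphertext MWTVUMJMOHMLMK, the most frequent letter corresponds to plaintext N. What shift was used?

25

The most frequent ciphertext letter is M (appears 5 times).
M is position 12; N is position 13.
Shift = -1≡25.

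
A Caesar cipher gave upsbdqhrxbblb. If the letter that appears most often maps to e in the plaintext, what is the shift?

23

The most frequent ciphertext letter is b (appears 4 times).
b is position 1; e is position 4.
Shift = -3≡23.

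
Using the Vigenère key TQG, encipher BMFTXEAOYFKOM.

Repeat the key across the message: TQGTQGTQGTQGT
B(1)+T(19): 20 → U
M(12)+Q(16): 28≡2 → C
F(5)+G(6): 11 → L
T(19)+T(19): 38≡12 → M
X(23)+Q(16): 39≡13 → N
E(4)+G(6): 10 → K
A(0)+T(19): 19 → T
O(14)+Q(16): 30≡4 → E
Y(24)+G(6): 30≡4 → E
F(5)+T(19): 24 → Y
K(10)+Q(16): 26≡0 → A
O(14)+G(6): 20 → U
M(12)+T(19): 31≡5 → F

UCLMNKTEEYAUF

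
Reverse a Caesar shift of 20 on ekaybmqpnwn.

kqgehswvtct

e(4): 4−20=-16≡10 → k
k(10): 10−20=-10≡16 → q
a(0): 0−20=-20≡6 → g
y(24): 24−20=4 → e
b(1): 1−20=-19≡7 → h
m(12): 12−20=-8≡18 → s
q(16): 16−20=-4≡22 → w
p(15): 15−20=-5≡21 → v
n(13): 13−20=-7≡19 → t
w(22): 22−20=2 → c
n(13): 13−20=-7≡19 → t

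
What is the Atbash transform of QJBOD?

JQYLW

Q(16) → J(9)
J(9) → Q(16)
B(1) → Y(24)
O(14) → L(11)
D(3) → W(22)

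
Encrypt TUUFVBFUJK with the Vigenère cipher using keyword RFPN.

Repeat the key across the message: RFPNRFPNRF
T(19)+R(17): 36≡10 → K
U(20)+F(5): 25 → Z
U(20)+P(15): 35≡9 → J
F(5)+N(13): 18 → S
V(21)+R(17): 38≡12 → M
B(1)+F(5): 6 → G
F(5)+P(15): 20 → U
U(20)+N(13): 33≡7 → H
J(9)+R(17): 26≡0 → A
K(10)+F(5): 15 → P

KZJSMGUHAP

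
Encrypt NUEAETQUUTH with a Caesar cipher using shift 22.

JQAWAPMQQPD

N(13): 13+22=35≡9 → J
U(20): 20+22=42≡16 → Q
E(4): 4+22=26≡0 → A
A(0): 0+22=22 → W
E(4): 4+22=26≡0 → A
T(19): 19+22=41≡15 → P
Q(16): 16+22=38≡12 → M
U(20): 20+22=42≡16 → Q
U(20): 20+22=42≡16 → Q
T(19): 19+22=41≡15 → P
H(7): 7+22=29≡3 → D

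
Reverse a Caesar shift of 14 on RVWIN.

DHIUZ

R(17): 17−14=3 → D
V(21): 21−14=7 → H
W(22): 22−14=8 → I
I(8): 8−14=-6≡20 → U
N(13): 13−14=-1≡25 → Z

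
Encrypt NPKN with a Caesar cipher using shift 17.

N(13): 13+17=30≡4 → E
P(15): 15+17=32≡6 → G
K(10): 10+17=27≡1 → B
N(13): 13+17=30≡4 → E

EGBE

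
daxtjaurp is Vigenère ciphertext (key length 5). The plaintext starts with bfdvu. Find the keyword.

Subtract each crib letter from the matching ciphertext letter (mod 26):
d(3)−b(1)=2 → c
a(0)−f(5)=-5≡21 → v
x(23)−d(3)=20 → u
t(19)−v(21)=-2≡24 → y
j(9)−u(20)=-11≡15 → p

cvuyp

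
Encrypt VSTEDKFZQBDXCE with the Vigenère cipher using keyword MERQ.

Repeat the key across the message: MERQMERQMERQME
V(21)+M(12): 33≡7 → H
S(18)+E(4): 22 → W
T(19)+R(17): 36≡10 → K
E(4)+Q(16): 20 → U
D(3)+M(12): 15 → P
K(10)+E(4): 14 → O
F(5)+R(17): 22 → W
Z(25)+Q(16): 41≡15 → P
Q(16)+M(12): 28≡2 → C
B(1)+E(4): 5 → F
D(3)+R(17): 20 → U
X(23)+Q(16): 39≡13 → N
C(2)+M(12): 14 → O
E(4)+E(4): 8 → I

HWKUPOWPCFUNOI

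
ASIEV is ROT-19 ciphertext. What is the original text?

HZPLC

A(0): 0−19=-19≡7 → H
S(18): 18−19=-1≡25 → Z
I(8): 8−19=-11≡15 → P
E(4): 4−19=-15≡11 → L
V(21): 21−19=2 → C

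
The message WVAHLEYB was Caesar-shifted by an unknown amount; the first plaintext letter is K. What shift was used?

12

From the crib: W(22)−K(10)=12, so the shift is 12.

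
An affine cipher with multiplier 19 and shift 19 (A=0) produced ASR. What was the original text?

The inverse of 19 mod 26 is 11, since 19·11=209≡1. Apply D(y)=11·(y−19) mod 26:
A(0): 11·(0−19)=-209≡25 → Z
S(18): 11·(18−19)=-11≡15 → P
R(17): 11·(17−19)=-22≡4 → E

ZPE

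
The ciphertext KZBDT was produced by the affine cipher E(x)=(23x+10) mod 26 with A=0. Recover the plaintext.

AVDLX

The inverse of 23 mod 26 is 17, since 23·17=391≡1. Apply D(y)=17·(y−10) mod 26:
K(10): 17·(10−10)=0 → A
Z(25): 17·(25−10)=255≡21 → V
B(1): 17·(1−10)=-153≡3 → D
D(3): 17·(3−10)=-119≡11 → L
T(19): 17·(19−10)=153≡23 → X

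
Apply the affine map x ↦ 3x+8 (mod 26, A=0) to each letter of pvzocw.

btfyow

p(15): 3·15+8=53≡1 → b
v(21): 3·21+8=71≡19 → t
z(25): 3·25+8=83≡5 → f
o(14): 3·14+8=50≡24 → y
c(2): 3·2+8=14 → o
w(22): 3·22+8=74≡22 → w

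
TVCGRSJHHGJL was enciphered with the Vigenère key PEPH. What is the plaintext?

Repeat the key across the ciphertext: PEPHPEPHPEPH
T(19)−P(15): 4 → E
V(21)−E(4): 17 → R
C(2)−P(15): -13≡13 → N
G(6)−H(7): -1≡25 → Z
R(17)−P(15): 2 → C
S(18)−E(4): 14 → O
J(9)−P(15): -6≡20 → U
H(7)−H(7): 0 → A
H(7)−P(15): -8≡18 → S
G(6)−E(4): 2 → C
J(9)−P(15): -6≡20 → U
L(11)−H(7): 4 → E

ERNZCOUASCUE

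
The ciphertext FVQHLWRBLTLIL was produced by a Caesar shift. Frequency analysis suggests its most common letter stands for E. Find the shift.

7

The most frequent ciphertext letter is L (appears 4 times).
L is position 11; E is position 4.
Shift = 7.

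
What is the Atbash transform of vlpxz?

v(21) → e(4)
l(11) → o(14)
p(15) → k(10)
x(23) → c(2)
z(25) → a(0)

eokca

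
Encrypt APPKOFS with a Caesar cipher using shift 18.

A(0): 0+18=18 → S
P(15): 15+18=33≡7 → H
P(15): 15+18=33≡7 → H
K(10): 10+18=28≡2 → C
O(14): 14+18=32≡6 → G
F(5): 5+18=23 → X
S(18): 18+18=36≡10 → K

SHHCGXK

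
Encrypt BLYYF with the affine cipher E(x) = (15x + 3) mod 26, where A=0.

SMZZA

B(1): 15·1+3=18 → S
L(11): 15·11+3=168≡12 → M
Y(24): 15·24+3=363≡25 → Z
Y(24): 15·24+3=363≡25 → Z
F(5): 15·5+3=78≡0 → A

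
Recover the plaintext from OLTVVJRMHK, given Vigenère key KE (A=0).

EHJRLFHIXG

Repeat the key across the ciphertext: KEKEKEKEKE
O(14)−K(10): 4 → E
L(11)−E(4): 7 → H
T(19)−K(10): 9 → J
V(21)−E(4): 17 → R
V(21)−K(10): 11 → L
J(9)−E(4): 5 → F
R(17)−K(10): 7 → H
M(12)−E(4): 8 → I
H(7)−K(10): -3≡23 → X
K(10)−E(4): 6 → G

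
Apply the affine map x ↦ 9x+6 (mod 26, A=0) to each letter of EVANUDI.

QNGTEHA

E(4): 9·4+6=42≡16 → Q
V(21): 9·21+6=195≡13 → N
A(0): 9·0+6=6 → G
N(13): 9·13+6=123≡19 → T
U(20): 9·20+6=186≡4 → E
D(3): 9·3+6=33≡7 → H
I(8): 9·8+6=78≡0 → A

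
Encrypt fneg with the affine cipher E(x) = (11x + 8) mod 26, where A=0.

lvaw

f(5): 11·5+8=63≡11 → l
n(13): 11·13+8=151≡21 → v
e(4): 11·4+8=52≡0 → a
g(6): 11·6+8=74≡22 → w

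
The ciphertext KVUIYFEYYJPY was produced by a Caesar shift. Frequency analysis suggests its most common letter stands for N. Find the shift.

The most frequent ciphertext letter is Y (appears 4 times).
Y is position 24; N is position 13.
Shift = 11.

11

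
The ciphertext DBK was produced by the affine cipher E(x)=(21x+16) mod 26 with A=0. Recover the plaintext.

The inverse of 21 mod 26 is 5, since 21·5=105≡1. Apply D(y)=5·(y−16) mod 26:
D(3): 5·(3−16)=-65≡13 → N
B(1): 5·(1−16)=-75≡3 → D
K(10): 5·(10−16)=-30≡22 → W

NDW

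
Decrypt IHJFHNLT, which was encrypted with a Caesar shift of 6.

I(8): 8−6=2 → C
H(7): 7−6=1 → B
J(9): 9−6=3 → D
F(5): 5−6=-1≡25 → Z
H(7): 7−6=1 → B
N(13): 13−6=7 → H
L(11): 11−6=5 → F
T(19): 19−6=13 → N

CBDZBHFN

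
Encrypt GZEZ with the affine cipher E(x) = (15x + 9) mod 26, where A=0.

VURU

G(6): 15·6+9=99≡21 → V
Z(25): 15·25+9=384≡20 → U
E(4): 15·4+9=69≡17 → R
Z(25): 15·25+9=384≡20 → U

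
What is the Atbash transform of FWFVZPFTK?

UDUEAKUGP

F(5) → U(20)
W(22) → D(3)
F(5) → U(20)
V(21) → E(4)
Z(25) → A(0)
P(15) → K(10)
F(5) → U(20)
T(19) → G(6)
K(10) → P(15)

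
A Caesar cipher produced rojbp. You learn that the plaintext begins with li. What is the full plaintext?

lidvj

From the crib: r(17)−l(11)=6, so the shift is 6.
Subtract 6 from each ciphertext letter:
r(17): 17−6=11 → l
o(14): 14−6=8 → i
j(9): 9−6=3 → d
b(1): 1−6=-5≡21 → v
p(15): 15−6=9 → j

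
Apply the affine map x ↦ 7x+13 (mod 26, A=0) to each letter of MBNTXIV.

TUAQSRE

M(12): 7·12+13=97≡19 → T
B(1): 7·1+13=20 → U
N(13): 7·13+13=104≡0 → A
T(19): 7·19+13=146≡16 → Q
X(23): 7·23+13=174≡18 → S
I(8): 7·8+13=69≡17 → R
V(21): 7·21+13=160≡4 → E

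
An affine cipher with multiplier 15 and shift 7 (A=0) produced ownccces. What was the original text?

xbqrrrfz

The inverse of 15 mod 26 is 7, since 15·7=105≡1. Apply D(y)=7·(y−7) mod 26:
o(14): 7·(14−7)=49≡23 → x
w(22): 7·(22−7)=105≡1 → b
n(13): 7·(13−7)=42≡16 → q
c(2): 7·(2−7)=-35≡17 → r
c(2): 7·(2−7)=-35≡17 → r
c(2): 7·(2−7)=-35≡17 → r
e(4): 7·(4−7)=-21≡5 → f
s(18): 7·(18−7)=77≡25 → z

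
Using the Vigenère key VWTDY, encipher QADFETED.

LWWICOAW

Repeat the key across the message: VWTDYVWT
Q(16)+V(21): 37≡11 → L
A(0)+W(22): 22 → W
D(3)+T(19): 22 → W
F(5)+D(3): 8 → I
E(4)+Y(24): 28≡2 → C
T(19)+V(21): 40≡14 → O
E(4)+W(22): 26≡0 → A
D(3)+T(19): 22 → W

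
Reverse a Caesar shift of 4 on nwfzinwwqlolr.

n(13): 13−4=9 → j
w(22): 22−4=18 → s
f(5): 5−4=1 → b
z(25): 25−4=21 → v
i(8): 8−4=4 → e
n(13): 13−4=9 → j
w(22): 22−4=18 → s
w(22): 22−4=18 → s
q(16): 16−4=12 → m
l(11): 11−4=7 → h
o(14): 14−4=10 → k
l(11): 11−4=7 → h
r(17): 17−4=13 → n

jsbvejssmhkhn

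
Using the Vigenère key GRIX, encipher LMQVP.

RDYSV

Repeat the key across the message: GRIXG
L(11)+G(6): 17 → R
M(12)+R(17): 29≡3 → D
Q(16)+I(8): 24 → Y
V(21)+X(23): 44≡18 → S
P(15)+G(6): 21 → V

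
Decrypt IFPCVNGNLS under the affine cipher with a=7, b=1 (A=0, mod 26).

BICPOYXYUV

The inverse of 7 mod 26 is 15, since 7·15=105≡1. Apply D(y)=15·(y−1) mod 26:
I(8): 15·(8−1)=105≡1 → B
F(5): 15·(5−1)=60≡8 → I
P(15): 15·(15−1)=210≡2 → C
C(2): 15·(2−1)=15 → P
V(21): 15·(21−1)=300≡14 → O
N(13): 15·(13−1)=180≡24 → Y
G(6): 15·(6−1)=75≡23 → X
N(13): 15·(13−1)=180≡24 → Y
L(11): 15·(11−1)=150≡20 → U
S(18): 15·(18−1)=255≡21 → V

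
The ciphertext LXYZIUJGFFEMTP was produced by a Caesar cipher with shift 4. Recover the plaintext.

L(11): 11−4=7 → H
X(23): 23−4=19 → T
Y(24): 24−4=20 → U
Z(25): 25−4=21 → V
I(8): 8−4=4 → E
U(20): 20−4=16 → Q
J(9): 9−4=5 → F
G(6): 6−4=2 → C
F(5): 5−4=1 → B
F(5): 5−4=1 → B
E(4): 4−4=0 → A
M(12): 12−4=8 → I
T(19): 19−4=15 → P
P(15): 15−4=11 → L

HTUVEQFCBBAIPL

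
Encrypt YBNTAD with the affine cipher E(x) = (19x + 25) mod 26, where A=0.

NSMWZE

Y(24): 19·24+25=481≡13 → N
B(1): 19·1+25=44≡18 → S
N(13): 19·13+25=272≡12 → M
T(19): 19·19+25=386≡22 → W
A(0): 19·0+25=25 → Z
D(3): 19·3+25=82≡4 → E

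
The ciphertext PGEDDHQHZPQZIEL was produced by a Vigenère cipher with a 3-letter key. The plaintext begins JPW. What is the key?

Subtract each crib letter from the matching ciphertext letter (mod 26):
P(15)−J(9)=6 → G
G(6)−P(15)=-9≡17 → R
E(4)−W(22)=-18≡8 → I

GRI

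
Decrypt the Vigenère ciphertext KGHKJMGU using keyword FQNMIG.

Repeat the key across the ciphertext: FQNMIGFQ
K(10)−F(5): 5 → F
G(6)−Q(16): -10≡16 → Q
H(7)−N(13): -6≡20 → U
K(10)−M(12): -2≡24 → Y
J(9)−I(8): 1 → B
M(12)−G(6): 6 → G
G(6)−F(5): 1 → B
U(20)−Q(16): 4 → E

FQUYBGBE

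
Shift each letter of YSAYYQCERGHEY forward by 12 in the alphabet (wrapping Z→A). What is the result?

Y(24): 24+12=36≡10 → K
S(18): 18+12=30≡4 → E
A(0): 0+12=12 → M
Y(24): 24+12=36≡10 → K
Y(24): 24+12=36≡10 → K
Q(16): 16+12=28≡2 → C
C(2): 2+12=14 → O
E(4): 4+12=16 → Q
R(17): 17+12=29≡3 → D
G(6): 6+12=18 → S
H(7): 7+12=19 → T
E(4): 4+12=16 → Q
Y(24): 24+12=36≡10 → K

KEMKKCOQDSTQK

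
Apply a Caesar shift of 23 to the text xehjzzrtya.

x(23): 23+23=46≡20 → u
e(4): 4+23=27≡1 → b
h(7): 7+23=30≡4 → e
j(9): 9+23=32≡6 → g
z(25): 25+23=48≡22 → w
z(25): 25+23=48≡22 → w
r(17): 17+23=40≡14 → o
t(19): 19+23=42≡16 → q
y(24): 24+23=47≡21 → v
a(0): 0+23=23 → x

ubegwwoqvx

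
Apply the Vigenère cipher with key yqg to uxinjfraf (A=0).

Repeat the key across the message: yqgyqgyqg
u(20)+y(24): 44≡18 → s
x(23)+q(16): 39≡13 → n
i(8)+g(6): 14 → o
n(13)+y(24): 37≡11 → l
j(9)+q(16): 25 → z
f(5)+g(6): 11 → l
r(17)+y(24): 41≡15 → p
a(0)+q(16): 16 → q
f(5)+g(6): 11 → l

snolzlpql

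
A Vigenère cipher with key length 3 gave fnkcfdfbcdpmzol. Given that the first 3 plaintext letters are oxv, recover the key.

Subtract each crib letter from the matching ciphertext letter (mod 26):
f(5)−o(14)=-9≡17 → r
n(13)−x(23)=-10≡16 → q
k(10)−v(21)=-11≡15 → p

rqp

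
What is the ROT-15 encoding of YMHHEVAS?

NBWWTKPH

Y(24): 24+15=39≡13 → N
M(12): 12+15=27≡1 → B
H(7): 7+15=22 → W
H(7): 7+15=22 → W
E(4): 4+15=19 → T
V(21): 21+15=36≡10 → K
A(0): 0+15=15 → P
S(18): 18+15=33≡7 → H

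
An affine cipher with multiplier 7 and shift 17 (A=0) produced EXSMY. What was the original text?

The inverse of 7 mod 26 is 15, since 7·15=105≡1. Apply D(y)=15·(y−17) mod 26:
E(4): 15·(4−17)=-195≡13 → N
X(23): 15·(23−17)=90≡12 → M
S(18): 15·(18−17)=15 → P
M(12): 15·(12−17)=-75≡3 → D
Y(24): 15·(24−17)=105≡1 → B

NMPDB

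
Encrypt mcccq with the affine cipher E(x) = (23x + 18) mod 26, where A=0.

m(12): 23·12+18=294≡8 → i
c(2): 23·2+18=64≡12 → m
c(2): 23·2+18=64≡12 → m
c(2): 23·2+18=64≡12 → m
q(16): 23·16+18=386≡22 → w

immmw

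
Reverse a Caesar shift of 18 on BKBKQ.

B(1): 1−18=-17≡9 → J
K(10): 10−18=-8≡18 → S
B(1): 1−18=-17≡9 → J
K(10): 10−18=-8≡18 → S
Q(16): 16−18=-2≡24 → Y

JSJSY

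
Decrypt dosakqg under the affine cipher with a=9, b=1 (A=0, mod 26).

gnzxbtp

The inverse of 9 mod 26 is 3, since 9·3=27≡1. Apply D(y)=3·(y−1) mod 26:
d(3): 3·(3−1)=6 → g
o(14): 3·(14−1)=39≡13 → n
s(18): 3·(18−1)=51≡25 → z
a(0): 3·(0−1)=-3≡23 → x
k(10): 3·(10−1)=27≡1 → b
q(16): 3·(16−1)=45≡19 → t
g(6): 3·(6−1)=15 → p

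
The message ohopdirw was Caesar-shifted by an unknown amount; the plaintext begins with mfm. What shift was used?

From the crib: o(14)−m(12)=2, so the shift is 2.

2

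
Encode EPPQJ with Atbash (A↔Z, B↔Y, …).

E(4) → V(21)
P(15) → K(10)
P(15) → K(10)
Q(16) → J(9)
J(9) → Q(16)

VKKJQ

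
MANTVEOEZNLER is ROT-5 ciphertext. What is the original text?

HVIOQZJZUIGZM

M(12): 12−5=7 → H
A(0): 0−5=-5≡21 → V
N(13): 13−5=8 → I
T(19): 19−5=14 → O
V(21): 21−5=16 → Q
E(4): 4−5=-1≡25 → Z
O(14): 14−5=9 → J
E(4): 4−5=-1≡25 → Z
Z(25): 25−5=20 → U
N(13): 13−5=8 → I
L(11): 11−5=6 → G
E(4): 4−5=-1≡25 → Z
R(17): 17−5=12 → M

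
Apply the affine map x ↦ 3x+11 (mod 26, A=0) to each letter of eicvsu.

xjrwnt

e(4): 3·4+11=23 → x
i(8): 3·8+11=35≡9 → j
c(2): 3·2+11=17 → r
v(21): 3·21+11=74≡22 → w
s(18): 3·18+11=65≡13 → n
u(20): 3·20+11=71≡19 → t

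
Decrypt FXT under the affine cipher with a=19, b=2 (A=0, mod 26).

HXF

The inverse of 19 mod 26 is 11, since 19·11=209≡1. Apply D(y)=11·(y−2) mod 26:
F(5): 11·(5−2)=33≡7 → H
X(23): 11·(23−2)=231≡23 → X
T(19): 11·(19−2)=187≡5 → F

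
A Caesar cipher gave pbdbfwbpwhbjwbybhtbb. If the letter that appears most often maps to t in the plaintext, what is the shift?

8

The most frequent ciphertext letter is b (appears 8 times).
b is position 1; t is position 19.
Shift = -18≡8.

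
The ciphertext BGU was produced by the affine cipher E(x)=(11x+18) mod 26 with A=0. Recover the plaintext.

The inverse of 11 mod 26 is 19, since 11·19=209≡1. Apply D(y)=19·(y−18) mod 26:
B(1): 19·(1−18)=-323≡15 → P
G(6): 19·(6−18)=-228≡6 → G
U(20): 19·(20−18)=38≡12 → M

PGM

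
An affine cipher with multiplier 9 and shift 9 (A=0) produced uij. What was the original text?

The inverse of 9 mod 26 is 3, since 9·3=27≡1. Apply D(y)=3·(y−9) mod 26:
u(20): 3·(20−9)=33≡7 → h
i(8): 3·(8−9)=-3≡23 → x
j(9): 3·(9−9)=0 → a

hxa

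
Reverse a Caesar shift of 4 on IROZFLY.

I(8): 8−4=4 → E
R(17): 17−4=13 → N
O(14): 14−4=10 → K
Z(25): 25−4=21 → V
F(5): 5−4=1 → B
L(11): 11−4=7 → H
Y(24): 24−4=20 → U

ENKVBHU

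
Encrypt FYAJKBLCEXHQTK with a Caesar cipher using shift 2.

F(5): 5+2=7 → H
Y(24): 24+2=26≡0 → A
A(0): 0+2=2 → C
J(9): 9+2=11 → L
K(10): 10+2=12 → M
B(1): 1+2=3 → D
L(11): 11+2=13 → N
C(2): 2+2=4 → E
E(4): 4+2=6 → G
X(23): 23+2=25 → Z
H(7): 7+2=9 → J
Q(16): 16+2=18 → S
T(19): 19+2=21 → V
K(10): 10+2=12 → M

HACLMDNEGZJSVM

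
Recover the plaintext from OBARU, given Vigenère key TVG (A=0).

Repeat the key across the ciphertext: TVGTV
O(14)−T(19): -5≡21 → V
B(1)−V(21): -20≡6 → G
A(0)−G(6): -6≡20 → U
R(17)−T(19): -2≡24 → Y
U(20)−V(21): -1≡25 → Z

VGUYZ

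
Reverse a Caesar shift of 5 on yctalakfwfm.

y(24): 24−5=19 → t
c(2): 2−5=-3≡23 → x
t(19): 19−5=14 → o
a(0): 0−5=-5≡21 → v
l(11): 11−5=6 → g
a(0): 0−5=-5≡21 → v
k(10): 10−5=5 → f
f(5): 5−5=0 → a
w(22): 22−5=17 → r
f(5): 5−5=0 → a
m(12): 12−5=7 → h

txovgvfarah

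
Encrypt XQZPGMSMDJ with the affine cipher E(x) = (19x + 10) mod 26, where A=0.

X(23): 19·23+10=447≡5 → F
Q(16): 19·16+10=314≡2 → C
Z(25): 19·25+10=485≡17 → R
P(15): 19·15+10=295≡9 → J
G(6): 19·6+10=124≡20 → U
M(12): 19·12+10=238≡4 → E
S(18): 19·18+10=352≡14 → O
M(12): 19·12+10=238≡4 → E
D(3): 19·3+10=67≡15 → P
J(9): 19·9+10=181≡25 → Z

FCRJUEOEPZ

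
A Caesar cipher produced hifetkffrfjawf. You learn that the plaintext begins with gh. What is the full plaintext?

ghedsjeeqeizve

From the crib: h(7)−g(6)=1, so the shift is 1.
Subtract 1 from each ciphertext letter:
h(7): 7−1=6 → g
i(8): 8−1=7 → h
f(5): 5−1=4 → e
e(4): 4−1=3 → d
t(19): 19−1=18 → s
k(10): 10−1=9 → j
f(5): 5−1=4 → e
f(5): 5−1=4 → e
r(17): 17−1=16 → q
f(5): 5−1=4 → e
j(9): 9−1=8 → i
a(0): 0−1=-1≡25 → z
w(22): 22−1=21 → v
f(5): 5−1=4 → e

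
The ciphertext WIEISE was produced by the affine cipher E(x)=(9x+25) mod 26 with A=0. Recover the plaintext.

The inverse of 9 mod 26 is 3, since 9·3=27≡1. Apply D(y)=3·(y−25) mod 26:
W(22): 3·(22−25)=-9≡17 → R
I(8): 3·(8−25)=-51≡1 → B
E(4): 3·(4−25)=-63≡15 → P
I(8): 3·(8−25)=-51≡1 → B
S(18): 3·(18−25)=-21≡5 → F
E(4): 3·(4−25)=-63≡15 → P

RBPBFP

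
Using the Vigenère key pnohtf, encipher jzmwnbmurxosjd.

Repeat the key across the message: pnohtfpnohtfpn
j(9)+p(15): 24 → y
z(25)+n(13): 38≡12 → m
m(12)+o(14): 26≡0 → a
w(22)+h(7): 29≡3 → d
n(13)+t(19): 32≡6 → g
b(1)+f(5): 6 → g
m(12)+p(15): 27≡1 → b
u(20)+n(13): 33≡7 → h
r(17)+o(14): 31≡5 → f
x(23)+h(7): 30≡4 → e
o(14)+t(19): 33≡7 → h
s(18)+f(5): 23 → x
j(9)+p(15): 24 → y
d(3)+n(13): 16 → q

ymadggbhfehxyq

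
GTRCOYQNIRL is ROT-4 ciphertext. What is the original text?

CPNYKUMJENH

G(6): 6−4=2 → C
T(19): 19−4=15 → P
R(17): 17−4=13 → N
C(2): 2−4=-2≡24 → Y
O(14): 14−4=10 → K
Y(24): 24−4=20 → U
Q(16): 16−4=12 → M
N(13): 13−4=9 → J
I(8): 8−4=4 → E
R(17): 17−4=13 → N
L(11): 11−4=7 → H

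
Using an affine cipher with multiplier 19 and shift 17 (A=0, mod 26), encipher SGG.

VBB

S(18): 19·18+17=359≡21 → V
G(6): 19·6+17=131≡1 → B
G(6): 19·6+17=131≡1 → B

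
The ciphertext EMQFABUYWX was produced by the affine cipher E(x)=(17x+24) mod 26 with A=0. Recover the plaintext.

The inverse of 17 mod 26 is 23, since 17·23=391≡1. Apply D(y)=23·(y−24) mod 26:
E(4): 23·(4−24)=-460≡8 → I
M(12): 23·(12−24)=-276≡10 → K
Q(16): 23·(16−24)=-184≡24 → Y
F(5): 23·(5−24)=-437≡5 → F
A(0): 23·(0−24)=-552≡20 → U
B(1): 23·(1−24)=-529≡17 → R
U(20): 23·(20−24)=-92≡12 → M
Y(24): 23·(24−24)=0 → A
W(22): 23·(22−24)=-46≡6 → G
X(23): 23·(23−24)=-23≡3 → D

IKYFURMAGD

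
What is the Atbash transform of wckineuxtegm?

dxprmvfcgvtn

w(22) → d(3)
c(2) → x(23)
k(10) → p(15)
i(8) → r(17)
n(13) → m(12)
e(4) → v(21)
u(20) → f(5)
x(23) → c(2)
t(19) → g(6)
e(4) → v(21)
g(6) → t(19)
m(12) → n(13)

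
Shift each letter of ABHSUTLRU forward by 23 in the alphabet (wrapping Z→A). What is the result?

A(0): 0+23=23 → X
B(1): 1+23=24 → Y
H(7): 7+23=30≡4 → E
S(18): 18+23=41≡15 → P
U(20): 20+23=43≡17 → R
T(19): 19+23=42≡16 → Q
L(11): 11+23=34≡8 → I
R(17): 17+23=40≡14 → O
U(20): 20+23=43≡17 → R

XYEPRQIOR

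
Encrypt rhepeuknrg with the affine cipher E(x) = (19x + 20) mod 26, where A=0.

fxstskchfe

r(17): 19·17+20=343≡5 → f
h(7): 19·7+20=153≡23 → x
e(4): 19·4+20=96≡18 → s
p(15): 19·15+20=305≡19 → t
e(4): 19·4+20=96≡18 → s
u(20): 19·20+20=400≡10 → k
k(10): 19·10+20=210≡2 → c
n(13): 19·13+20=267≡7 → h
r(17): 19·17+20=343≡5 → f
g(6): 19·6+20=134≡4 → e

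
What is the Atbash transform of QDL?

Q(16) → J(9)
D(3) → W(22)
L(11) → O(14)

JWO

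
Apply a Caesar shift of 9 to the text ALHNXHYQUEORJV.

A(0): 0+9=9 → J
L(11): 11+9=20 → U
H(7): 7+9=16 → Q
N(13): 13+9=22 → W
X(23): 23+9=32≡6 → G
H(7): 7+9=16 → Q
Y(24): 24+9=33≡7 → H
Q(16): 16+9=25 → Z
U(20): 20+9=29≡3 → D
E(4): 4+9=13 → N
O(14): 14+9=23 → X
R(17): 17+9=26≡0 → A
J(9): 9+9=18 → S
V(21): 21+9=30≡4 → E

JUQWGQHZDNXASE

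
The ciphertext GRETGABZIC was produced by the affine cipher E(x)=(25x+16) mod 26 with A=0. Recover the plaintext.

KZMXKQPRIO

The inverse of 25 mod 26 is 25, since 25·25=625≡1. Apply D(y)=25·(y−16) mod 26:
G(6): 25·(6−16)=-250≡10 → K
R(17): 25·(17−16)=25 → Z
E(4): 25·(4−16)=-300≡12 → M
T(19): 25·(19−16)=75≡23 → X
G(6): 25·(6−16)=-250≡10 → K
A(0): 25·(0−16)=-400≡16 → Q
B(1): 25·(1−16)=-375≡15 → P
Z(25): 25·(25−16)=225≡17 → R
I(8): 25·(8−16)=-200≡8 → I
C(2): 25·(2−16)=-350≡14 → O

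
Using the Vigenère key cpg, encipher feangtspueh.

htgpvzueagw

Repeat the key across the message: cpgcpgcpgcp
f(5)+c(2): 7 → h
e(4)+p(15): 19 → t
a(0)+g(6): 6 → g
n(13)+c(2): 15 → p
g(6)+p(15): 21 → v
t(19)+g(6): 25 → z
s(18)+c(2): 20 → u
p(15)+p(15): 30≡4 → e
u(20)+g(6): 26≡0 → a
e(4)+c(2): 6 → g
h(7)+p(15): 22 → w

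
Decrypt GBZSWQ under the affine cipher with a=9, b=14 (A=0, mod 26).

CNHMYG

The inverse of 9 mod 26 is 3, since 9·3=27≡1. Apply D(y)=3·(y−14) mod 26:
G(6): 3·(6−14)=-24≡2 → C
B(1): 3·(1−14)=-39≡13 → N
Z(25): 3·(25−14)=33≡7 → H
S(18): 3·(18−14)=12 → M
W(22): 3·(22−14)=24 → Y
Q(16): 3·(16−14)=6 → G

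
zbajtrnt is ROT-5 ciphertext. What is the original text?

z(25): 25−5=20 → u
b(1): 1−5=-4≡22 → w
a(0): 0−5=-5≡21 → v
j(9): 9−5=4 → e
t(19): 19−5=14 → o
r(17): 17−5=12 → m
n(13): 13−5=8 → i
t(19): 19−5=14 → o

uwveomio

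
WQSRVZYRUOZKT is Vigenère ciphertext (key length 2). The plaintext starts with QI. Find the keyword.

GI

Subtract each crib letter from the matching ciphertext letter (mod 26):
W(22)−Q(16)=6 → G
Q(16)−I(8)=8 → I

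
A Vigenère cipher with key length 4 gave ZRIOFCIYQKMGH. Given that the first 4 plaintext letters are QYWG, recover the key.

JTMI

Subtract each crib letter from the matching ciphertext letter (mod 26):
Z(25)−Q(16)=9 → J
R(17)−Y(24)=-7≡19 → T
I(8)−W(22)=-14≡12 → M
O(14)−G(6)=8 → I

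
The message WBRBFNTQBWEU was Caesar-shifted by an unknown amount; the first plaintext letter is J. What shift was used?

From the crib: W(22)−J(9)=13, so the shift is 13.

13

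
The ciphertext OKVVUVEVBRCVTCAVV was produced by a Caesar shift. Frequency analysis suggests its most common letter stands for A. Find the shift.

The most frequent ciphertext letter is V (appears 7 times).
V is position 21; A is position 0.
Shift = 21.

21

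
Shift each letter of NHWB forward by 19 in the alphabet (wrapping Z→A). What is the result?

GAPU

N(13): 13+19=32≡6 → G
H(7): 7+19=26≡0 → A
W(22): 22+19=41≡15 → P
B(1): 1+19=20 → U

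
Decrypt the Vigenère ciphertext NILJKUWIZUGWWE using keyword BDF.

Repeat the key across the ciphertext: BDFBDFBDFBDFBD
N(13)−B(1): 12 → M
I(8)−D(3): 5 → F
L(11)−F(5): 6 → G
J(9)−B(1): 8 → I
K(10)−D(3): 7 → H
U(20)−F(5): 15 → P
W(22)−B(1): 21 → V
I(8)−D(3): 5 → F
Z(25)−F(5): 20 → U
U(20)−B(1): 19 → T
G(6)−D(3): 3 → D
W(22)−F(5): 17 → R
W(22)−B(1): 21 → V
E(4)−D(3): 1 → B

MFGIHPVFUTDRVB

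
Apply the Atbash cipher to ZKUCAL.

Z(25) → A(0)
K(10) → P(15)
U(20) → F(5)
C(2) → X(23)
A(0) → Z(25)
L(11) → O(14)

APFXZO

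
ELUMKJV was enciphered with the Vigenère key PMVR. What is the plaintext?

Repeat the key across the ciphertext: PMVRPMV
E(4)−P(15): -11≡15 → P
L(11)−M(12): -1≡25 → Z
U(20)−V(21): -1≡25 → Z
M(12)−R(17): -5≡21 → V
K(10)−P(15): -5≡21 → V
J(9)−M(12): -3≡23 → X
V(21)−V(21): 0 → A

PZZVVXA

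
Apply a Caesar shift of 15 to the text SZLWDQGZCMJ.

HOALSFVORBY

S(18): 18+15=33≡7 → H
Z(25): 25+15=40≡14 → O
L(11): 11+15=26≡0 → A
W(22): 22+15=37≡11 → L
D(3): 3+15=18 → S
Q(16): 16+15=31≡5 → F
G(6): 6+15=21 → V
Z(25): 25+15=40≡14 → O
C(2): 2+15=17 → R
M(12): 12+15=27≡1 → B
J(9): 9+15=24 → Y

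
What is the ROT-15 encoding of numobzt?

n(13): 13+15=28≡2 → c
u(20): 20+15=35≡9 → j
m(12): 12+15=27≡1 → b
o(14): 14+15=29≡3 → d
b(1): 1+15=16 → q
z(25): 25+15=40≡14 → o
t(19): 19+15=34≡8 → i

cjbdqoi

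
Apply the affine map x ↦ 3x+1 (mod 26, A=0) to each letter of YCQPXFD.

VHXUSQK

Y(24): 3·24+1=73≡21 → V
C(2): 3·2+1=7 → H
Q(16): 3·16+1=49≡23 → X
P(15): 3·15+1=46≡20 → U
X(23): 3·23+1=70≡18 → S
F(5): 3·5+1=16 → Q
D(3): 3·3+1=10 → K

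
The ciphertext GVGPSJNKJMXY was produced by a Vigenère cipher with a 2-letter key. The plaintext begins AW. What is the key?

GZ

Subtract each crib letter from the matching ciphertext letter (mod 26):
G(6)−A(0)=6 → G
V(21)−W(22)=-1≡25 → Z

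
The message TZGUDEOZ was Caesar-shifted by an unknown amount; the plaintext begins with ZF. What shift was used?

From the crib: T(19)−Z(25)=-6≡20, so the shift is 20.

20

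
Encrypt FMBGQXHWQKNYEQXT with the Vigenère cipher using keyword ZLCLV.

Repeat the key across the message: ZLCLVZLCLVZLCLVZ
F(5)+Z(25): 30≡4 → E
M(12)+L(11): 23 → X
B(1)+C(2): 3 → D
G(6)+L(11): 17 → R
Q(16)+V(21): 37≡11 → L
X(23)+Z(25): 48≡22 → W
H(7)+L(11): 18 → S
W(22)+C(2): 24 → Y
Q(16)+L(11): 27≡1 → B
K(10)+V(21): 31≡5 → F
N(13)+Z(25): 38≡12 → M
Y(24)+L(11): 35≡9 → J
E(4)+C(2): 6 → G
Q(16)+L(11): 27≡1 → B
X(23)+V(21): 44≡18 → S
T(19)+Z(25): 44≡18 → S

EXDRLWSYBFMJGBSS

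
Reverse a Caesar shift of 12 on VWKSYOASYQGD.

JKYGMCOGMEUR

V(21): 21−12=9 → J
W(22): 22−12=10 → K
K(10): 10−12=-2≡24 → Y
S(18): 18−12=6 → G
Y(24): 24−12=12 → M
O(14): 14−12=2 → C
A(0): 0−12=-12≡14 → O
S(18): 18−12=6 → G
Y(24): 24−12=12 → M
Q(16): 16−12=4 → E
G(6): 6−12=-6≡20 → U
D(3): 3−12=-9≡17 → R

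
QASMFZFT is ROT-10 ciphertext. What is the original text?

GQICVPVJ

Q(16): 16−10=6 → G
A(0): 0−10=-10≡16 → Q
S(18): 18−10=8 → I
M(12): 12−10=2 → C
F(5): 5−10=-5≡21 → V
Z(25): 25−10=15 → P
F(5): 5−10=-5≡21 → V
T(19): 19−10=9 → J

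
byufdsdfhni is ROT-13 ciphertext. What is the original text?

b(1): 1−13=-12≡14 → o
y(24): 24−13=11 → l
u(20): 20−13=7 → h
f(5): 5−13=-8≡18 → s
d(3): 3−13=-10≡16 → q
s(18): 18−13=5 → f
d(3): 3−13=-10≡16 → q
f(5): 5−13=-8≡18 → s
h(7): 7−13=-6≡20 → u
n(13): 13−13=0 → a
i(8): 8−13=-5≡21 → v

olhsqfqsuav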